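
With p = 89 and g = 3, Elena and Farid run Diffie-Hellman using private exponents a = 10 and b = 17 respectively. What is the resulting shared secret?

Farid sends B = g^b mod p = 3^17 mod 89.
3^1 ≡ 3 (mod 89)
3^2 = (3^1)^2 ≡ 3^2 = 9 ≡ 9 (mod 89)
3^4 = (3^2)^2 ≡ 9^2 = 81 ≡ 81 (mod 89)
3^8 = (3^4)^2 ≡ 81^2 = 6561 ≡ 64 (mod 89)
3^16 = (3^8)^2 ≡ 64^2 = 4096 ≡ 2 (mod 89)
3^17 = 3^16 · 3^1 ≡ 2 · 3 ≡ 6 (mod 89).
So B = 6. Elena then computes K = B^a mod p = 6^10 mod 89.
6^1 ≡ 6 (mod 89)
6^2 = (6^1)^2 ≡ 6^2 = 36 ≡ 36 (mod 89)
6^4 = (6^2)^2 ≡ 36^2 = 1296 ≡ 50 (mod 89)
6^8 = (6^4)^2 ≡ 50^2 = 2500 ≡ 8 (mod 89)
6^10 = 6^8 · 6^2 ≡ 8 · 36 ≡ 21 (mod 89).

21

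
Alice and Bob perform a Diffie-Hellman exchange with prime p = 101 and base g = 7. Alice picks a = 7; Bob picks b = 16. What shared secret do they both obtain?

54

Alice sends A = g^a mod p = 7^7 mod 101.
7^1 ≡ 7 (mod 101)
7^2 = (7^1)^2 ≡ 7^2 = 49 ≡ 49 (mod 101)
7^4 = (7^2)^2 ≡ 49^2 = 2401 ≡ 78 (mod 101)
7^7 = 7^4 · 7^2 · 7^1 ≡ 78 · 49 · 7 ≡ 90 (mod 101).
So A = 90. Bob then computes K = A^b mod p = 90^16 mod 101.
90^1 ≡ 90 (mod 101)
90^2 = (90^1)^2 ≡ 90^2 = 8100 ≡ 20 (mod 101)
90^4 = (90^2)^2 ≡ 20^2 = 400 ≡ 97 (mod 101)
90^8 = (90^4)^2 ≡ 97^2 = 9409 ≡ 16 (mod 101)
90^16 = (90^8)^2 ≡ 16^2 = 256 ≡ 54 (mod 101)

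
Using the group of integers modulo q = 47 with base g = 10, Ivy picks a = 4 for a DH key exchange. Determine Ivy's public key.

Public value = 10^4 (mod 47).
10^1 ≡ 10 (mod 47)
10^2 = (10^1)^2 ≡ 10^2 = 100 ≡ 6 (mod 47)
10^4 = (10^2)^2 ≡ 6^2 = 36 ≡ 36 (mod 47)

36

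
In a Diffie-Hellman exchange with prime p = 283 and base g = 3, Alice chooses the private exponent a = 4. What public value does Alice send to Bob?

81

Public value = 3^4 mod 283.
3^1 ≡ 3 (mod 283)
3^2 = (3^1)^2 ≡ 3^2 = 9 ≡ 9 (mod 283)
3^4 = (3^2)^2 ≡ 9^2 = 81 ≡ 81 (mod 283)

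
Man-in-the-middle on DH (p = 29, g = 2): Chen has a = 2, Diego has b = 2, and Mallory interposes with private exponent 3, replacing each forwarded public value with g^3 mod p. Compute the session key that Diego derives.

6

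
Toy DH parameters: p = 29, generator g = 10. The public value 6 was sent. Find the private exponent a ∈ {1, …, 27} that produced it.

10

Try successive powers of 10 modulo 29:
10^1 ≡ 10
10^2 ≡ 13
10^3 ≡ 14
10^4 ≡ 24
10^5 ≡ 8
10^6 ≡ 22
10^7 ≡ 17
10^8 ≡ 25
10^9 ≡ 18
10^10 ≡ 6
Found: a = 10.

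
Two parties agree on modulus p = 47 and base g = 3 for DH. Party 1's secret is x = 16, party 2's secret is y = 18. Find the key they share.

Party 1 sends A = g^x mod p = 3^16 mod 47.
3^1 ≡ 3 (mod 47)
3^2 = (3^1)^2 ≡ 3^2 = 9 ≡ 9 (mod 47)
3^4 = (3^2)^2 ≡ 9^2 = 81 ≡ 34 (mod 47)
3^8 = (3^4)^2 ≡ 34^2 = 1156 ≡ 28 (mod 47)
3^16 = (3^8)^2 ≡ 28^2 = 784 ≡ 32 (mod 47)
So A = 32. Party 2 then computes K = A^y mod p = 32^18 mod 47.
32^1 ≡ 32 (mod 47)
32^2 = (32^1)^2 ≡ 32^2 = 1024 ≡ 37 (mod 47)
32^4 = (32^2)^2 ≡ 37^2 = 1369 ≡ 6 (mod 47)
32^8 = (32^4)^2 ≡ 6^2 = 36 ≡ 36 (mod 47)
32^16 = (32^8)^2 ≡ 36^2 = 1296 ≡ 27 (mod 47)
32^18 = 32^16 · 32^2 ≡ 27 · 37 ≡ 12 (mod 47).

12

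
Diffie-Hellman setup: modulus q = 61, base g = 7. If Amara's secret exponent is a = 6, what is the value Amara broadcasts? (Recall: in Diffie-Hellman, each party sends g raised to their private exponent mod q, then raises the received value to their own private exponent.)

Public value = 7^6 (mod 61).
7^1 ≡ 7 (mod 61)
7^2 = (7^1)^2 ≡ 7^2 = 49 ≡ 49 (mod 61)
7^4 = (7^2)^2 ≡ 49^2 = 2401 ≡ 22 (mod 61)
7^6 = 7^4 · 7^2 ≡ 22 · 49 ≡ 41 (mod 61).

41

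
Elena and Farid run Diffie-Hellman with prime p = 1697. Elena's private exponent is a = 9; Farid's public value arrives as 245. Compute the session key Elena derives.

Shared key K = 245^9 mod 1697.
245^1 ≡ 245 (mod 1697)
245^2 = (245^1)^2 ≡ 245^2 = 60025 ≡ 630 (mod 1697)
245^4 = (245^2)^2 ≡ 630^2 = 396900 ≡ 1499 (mod 1697)
245^8 = (245^4)^2 ≡ 1499^2 = 2247001 ≡ 173 (mod 1697)
245^9 = 245^8 · 245^1 ≡ 173 · 245 ≡ 1657 (mod 1697).

1657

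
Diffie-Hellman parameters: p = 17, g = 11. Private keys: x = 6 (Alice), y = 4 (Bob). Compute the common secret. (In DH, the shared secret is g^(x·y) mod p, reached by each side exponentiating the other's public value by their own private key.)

16

Bob sends B = g^y mod p = 11^4 mod 17.
11^1 ≡ 11 (mod 17)
11^2 = (11^1)^2 ≡ 11^2 = 121 ≡ 2 (mod 17)
11^4 = (11^2)^2 ≡ 2^2 = 4 ≡ 4 (mod 17)
So B = 4. Alice then computes K = B^x mod p = 4^6 mod 17.
4^1 ≡ 4 (mod 17)
4^2 = (4^1)^2 ≡ 4^2 = 16 ≡ 16 (mod 17)
4^4 = (4^2)^2 ≡ 16^2 = 256 ≡ 1 (mod 17)
4^6 = 4^4 · 4^2 ≡ 1 · 16 ≡ 16 (mod 17).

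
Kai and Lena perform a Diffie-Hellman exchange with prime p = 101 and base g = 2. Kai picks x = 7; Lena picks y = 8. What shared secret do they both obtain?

37

Lena sends B = g^y mod p = 2^8 mod 101.
2^1 ≡ 2 (mod 101)
2^2 = (2^1)^2 ≡ 2^2 = 4 ≡ 4 (mod 101)
2^4 = (2^2)^2 ≡ 4^2 = 16 ≡ 16 (mod 101)
2^8 = (2^4)^2 ≡ 16^2 = 256 ≡ 54 (mod 101)
So B = 54. Kai then computes K = B^x mod p = 54^7 mod 101.
54^1 ≡ 54 (mod 101)
54^2 = (54^1)^2 ≡ 54^2 = 2916 ≡ 88 (mod 101)
54^4 = (54^2)^2 ≡ 88^2 = 7744 ≡ 68 (mod 101)
54^7 = 54^4 · 54^2 · 54^1 ≡ 68 · 88 · 54 ≡ 37 (mod 101).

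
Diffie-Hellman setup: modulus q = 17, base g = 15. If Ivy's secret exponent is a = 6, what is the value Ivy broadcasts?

13

Public value = 15^6 mod 17.
15^1 ≡ 15 (mod 17)
15^2 = (15^1)^2 ≡ 15^2 = 225 ≡ 4 (mod 17)
15^4 = (15^2)^2 ≡ 4^2 = 16 ≡ 16 (mod 17)
15^6 = 15^4 · 15^2 ≡ 16 · 4 ≡ 13 (mod 17).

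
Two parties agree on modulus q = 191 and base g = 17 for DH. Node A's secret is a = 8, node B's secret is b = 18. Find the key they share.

Node A sends A = g^a mod q = 17^8 mod 191.
17^1 ≡ 17 (mod 191)
17^2 = (17^1)^2 ≡ 17^2 = 289 ≡ 98 (mod 191)
17^4 = (17^2)^2 ≡ 98^2 = 9604 ≡ 54 (mod 191)
17^8 = (17^4)^2 ≡ 54^2 = 2916 ≡ 51 (mod 191)
So A = 51. Node B then computes K = A^b mod q = 51^18 mod 191.
51^1 ≡ 51 (mod 191)
51^2 = (51^1)^2 ≡ 51^2 = 2601 ≡ 118 (mod 191)
51^4 = (51^2)^2 ≡ 118^2 = 13924 ≡ 172 (mod 191)
51^8 = (51^4)^2 ≡ 172^2 = 29584 ≡ 170 (mod 191)
51^16 = (51^8)^2 ≡ 170^2 = 28900 ≡ 59 (mod 191)
51^18 = 51^16 · 51^2 ≡ 59 · 118 ≡ 86 (mod 191).

86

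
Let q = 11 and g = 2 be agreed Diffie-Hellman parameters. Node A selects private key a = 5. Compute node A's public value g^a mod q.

10

Public value = 2^5 mod 11.
2^1 ≡ 2 (mod 11)
2^2 = (2^1)^2 ≡ 2^2 = 4 ≡ 4 (mod 11)
2^4 = (2^2)^2 ≡ 4^2 = 16 ≡ 5 (mod 11)
2^5 = 2^4 · 2^1 ≡ 5 · 2 ≡ 10 (mod 11).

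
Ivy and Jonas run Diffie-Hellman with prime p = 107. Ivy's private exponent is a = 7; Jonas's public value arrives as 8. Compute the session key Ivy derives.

Shared key K = 8^7 mod 107.
8^1 ≡ 8 (mod 107)
8^2 = (8^1)^2 ≡ 8^2 = 64 ≡ 64 (mod 107)
8^4 = (8^2)^2 ≡ 64^2 = 4096 ≡ 30 (mod 107)
8^7 = 8^4 · 8^2 · 8^1 ≡ 30 · 64 · 8 ≡ 59 (mod 107).

59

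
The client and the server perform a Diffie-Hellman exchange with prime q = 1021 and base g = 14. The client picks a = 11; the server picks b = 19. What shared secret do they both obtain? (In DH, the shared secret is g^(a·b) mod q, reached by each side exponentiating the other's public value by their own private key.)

125

The server sends B = g^b mod q = 14^19 mod 1021.
14^1 ≡ 14 (mod 1021)
14^2 = (14^1)^2 ≡ 14^2 = 196 ≡ 196 (mod 1021)
14^4 = (14^2)^2 ≡ 196^2 = 38416 ≡ 639 (mod 1021)
14^8 = (14^4)^2 ≡ 639^2 = 408321 ≡ 942 (mod 1021)
14^16 = (14^8)^2 ≡ 942^2 = 887364 ≡ 115 (mod 1021)
14^19 = 14^16 · 14^2 · 14^1 ≡ 115 · 196 · 14 ≡ 71 (mod 1021).
So B = 71. The client then computes K = B^a mod q = 71^11 mod 1021.
71^1 ≡ 71 (mod 1021)
71^2 = (71^1)^2 ≡ 71^2 = 5041 ≡ 957 (mod 1021)
71^4 = (71^2)^2 ≡ 957^2 = 915849 ≡ 12 (mod 1021)
71^8 = (71^4)^2 ≡ 12^2 = 144 ≡ 144 (mod 1021)
71^11 = 71^8 · 71^2 · 71^1 ≡ 144 · 957 · 71 ≡ 125 (mod 1021).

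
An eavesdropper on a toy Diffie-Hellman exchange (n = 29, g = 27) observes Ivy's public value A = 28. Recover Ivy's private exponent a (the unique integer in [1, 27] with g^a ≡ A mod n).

Try successive powers of 27 modulo 29:
27^1 ≡ 27
27^2 ≡ 4
27^3 ≡ 21
27^4 ≡ 16
27^5 ≡ 26
27^6 ≡ 6
27^7 ≡ 17
27^8 ≡ 24
27^9 ≡ 10
27^10 ≡ 9
27^11 ≡ 11
27^12 ≡ 7
27^13 ≡ 15
27^14 ≡ 28
Found: a = 14.

14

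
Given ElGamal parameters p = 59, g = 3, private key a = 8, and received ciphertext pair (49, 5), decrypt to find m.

Shared mask s = c₁^a mod p = 49^8 mod 59.
49^1 ≡ 49 (mod 59)
49^2 = (49^1)^2 ≡ 49^2 = 2401 ≡ 41 (mod 59)
49^4 = (49^2)^2 ≡ 41^2 = 1681 ≡ 29 (mod 59)
49^8 = (49^4)^2 ≡ 29^2 = 841 ≡ 15 (mod 59)
So s = 15; s⁻¹ ≡ 4 (mod 59).
m = c₂ · s⁻¹ mod 59 = 5 · 4 mod 59 = 20.

20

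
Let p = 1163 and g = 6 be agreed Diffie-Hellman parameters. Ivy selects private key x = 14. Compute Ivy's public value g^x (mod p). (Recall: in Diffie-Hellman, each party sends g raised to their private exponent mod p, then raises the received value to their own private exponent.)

620

Public value = 6^14 (mod 1163).
6^1 ≡ 6 (mod 1163)
6^2 = (6^1)^2 ≡ 6^2 = 36 ≡ 36 (mod 1163)
6^4 = (6^2)^2 ≡ 36^2 = 1296 ≡ 133 (mod 1163)
6^8 = (6^4)^2 ≡ 133^2 = 17689 ≡ 244 (mod 1163)
6^14 = 6^8 · 6^4 · 6^2 ≡ 244 · 133 · 36 ≡ 620 (mod 1163).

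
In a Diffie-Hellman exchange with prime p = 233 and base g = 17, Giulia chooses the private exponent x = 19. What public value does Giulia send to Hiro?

209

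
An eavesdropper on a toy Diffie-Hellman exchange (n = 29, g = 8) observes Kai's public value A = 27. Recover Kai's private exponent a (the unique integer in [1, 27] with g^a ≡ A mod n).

Try successive powers of 8 modulo 29:
8^1 ≡ 8
8^2 ≡ 6
8^3 ≡ 19
8^4 ≡ 7
8^5 ≡ 27
Found: a = 5.

5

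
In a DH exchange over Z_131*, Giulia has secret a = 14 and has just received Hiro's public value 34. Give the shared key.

7

Shared key K = 34^14 mod 131.
34^1 ≡ 34 (mod 131)
34^2 = (34^1)^2 ≡ 34^2 = 1156 ≡ 108 (mod 131)
34^4 = (34^2)^2 ≡ 108^2 = 11664 ≡ 5 (mod 131)
34^8 = (34^4)^2 ≡ 5^2 = 25 ≡ 25 (mod 131)
34^14 = 34^8 · 34^4 · 34^2 ≡ 25 · 5 · 108 ≡ 7 (mod 131).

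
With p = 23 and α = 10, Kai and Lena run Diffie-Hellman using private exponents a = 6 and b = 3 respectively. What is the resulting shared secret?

9

Kai sends A = α^a mod p = 10^6 mod 23.
10^1 ≡ 10 (mod 23)
10^2 = (10^1)^2 ≡ 10^2 = 100 ≡ 8 (mod 23)
10^4 = (10^2)^2 ≡ 8^2 = 64 ≡ 18 (mod 23)
10^6 = 10^4 · 10^2 ≡ 18 · 8 ≡ 6 (mod 23).
So A = 6. Lena then computes K = A^b mod p = 6^3 mod 23.
6^1 ≡ 6 (mod 23)
6^2 = (6^1)^2 ≡ 6^2 = 36 ≡ 13 (mod 23)
6^3 = 6^2 · 6^1 ≡ 13 · 6 ≡ 9 (mod 23).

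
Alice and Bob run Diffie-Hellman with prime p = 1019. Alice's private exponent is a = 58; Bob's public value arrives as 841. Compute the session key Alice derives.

980

Shared key K = 841^58 mod 1019.
841^1 ≡ 841 (mod 1019)
841^2 = (841^1)^2 ≡ 841^2 = 707281 ≡ 95 (mod 1019)
841^4 = (841^2)^2 ≡ 95^2 = 9025 ≡ 873 (mod 1019)
841^8 = (841^4)^2 ≡ 873^2 = 762129 ≡ 936 (mod 1019)
841^16 = (841^8)^2 ≡ 936^2 = 876096 ≡ 775 (mod 1019)
841^32 = (841^16)^2 ≡ 775^2 = 600625 ≡ 434 (mod 1019)
841^58 = 841^32 · 841^16 · 841^8 · 841^2 ≡ 434 · 775 · 936 · 95 ≡ 980 (mod 1019).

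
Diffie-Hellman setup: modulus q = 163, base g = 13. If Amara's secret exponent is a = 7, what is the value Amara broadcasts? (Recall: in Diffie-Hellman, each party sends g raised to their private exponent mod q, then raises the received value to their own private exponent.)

37

Public value = 13^7 (mod 163).
13^1 ≡ 13 (mod 163)
13^2 = (13^1)^2 ≡ 13^2 = 169 ≡ 6 (mod 163)
13^4 = (13^2)^2 ≡ 6^2 = 36 ≡ 36 (mod 163)
13^7 = 13^4 · 13^2 · 13^1 ≡ 36 · 6 · 13 ≡ 37 (mod 163).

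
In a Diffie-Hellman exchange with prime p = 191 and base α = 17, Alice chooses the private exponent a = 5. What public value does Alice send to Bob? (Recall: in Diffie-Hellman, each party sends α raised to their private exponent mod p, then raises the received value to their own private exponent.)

Public value = 17^5 mod 191.
17^1 ≡ 17 (mod 191)
17^2 = (17^1)^2 ≡ 17^2 = 289 ≡ 98 (mod 191)
17^4 = (17^2)^2 ≡ 98^2 = 9604 ≡ 54 (mod 191)
17^5 = 17^4 · 17^1 ≡ 54 · 17 ≡ 154 (mod 191).

154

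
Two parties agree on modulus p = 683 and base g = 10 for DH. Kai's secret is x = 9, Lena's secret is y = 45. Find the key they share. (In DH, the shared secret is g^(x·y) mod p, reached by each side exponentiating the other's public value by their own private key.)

Lena sends B = g^y mod p = 10^45 mod 683.
10^1 ≡ 10 (mod 683)
10^2 = (10^1)^2 ≡ 10^2 = 100 ≡ 100 (mod 683)
10^4 = (10^2)^2 ≡ 100^2 = 10000 ≡ 438 (mod 683)
10^8 = (10^4)^2 ≡ 438^2 = 191844 ≡ 604 (mod 683)
10^16 = (10^8)^2 ≡ 604^2 = 364816 ≡ 94 (mod 683)
10^32 = (10^16)^2 ≡ 94^2 = 8836 ≡ 640 (mod 683)
10^45 = 10^32 · 10^8 · 10^4 · 10^1 ≡ 640 · 604 · 438 · 10 ≡ 388 (mod 683).
So B = 388. Kai then computes K = B^x mod p = 388^9 mod 683.
388^1 ≡ 388 (mod 683)
388^2 = (388^1)^2 ≡ 388^2 = 150544 ≡ 284 (mod 683)
388^4 = (388^2)^2 ≡ 284^2 = 80656 ≡ 62 (mod 683)
388^8 = (388^4)^2 ≡ 62^2 = 3844 ≡ 429 (mod 683)
388^9 = 388^8 · 388^1 ≡ 429 · 388 ≡ 483 (mod 683).

483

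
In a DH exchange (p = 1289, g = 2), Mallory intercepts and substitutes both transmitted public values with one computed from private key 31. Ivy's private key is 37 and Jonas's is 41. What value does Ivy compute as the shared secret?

619

Ivy receives Mallory's public value M = 2^31 mod 1289 instead of the honest one.
2^1 ≡ 2 (mod 1289)
2^2 = (2^1)^2 ≡ 2^2 = 4 ≡ 4 (mod 1289)
2^4 = (2^2)^2 ≡ 4^2 = 16 ≡ 16 (mod 1289)
2^8 = (2^4)^2 ≡ 16^2 = 256 ≡ 256 (mod 1289)
2^16 = (2^8)^2 ≡ 256^2 = 65536 ≡ 1086 (mod 1289)
2^31 = 2^16 · 2^8 · 2^4 · 2^2 · 2^1 ≡ 1086 · 256 · 16 · 4 · 2 ≡ 625 (mod 1289).
So M = 625. Ivy computes K = M^37 mod 1289.
625^1 ≡ 625 (mod 1289)
625^2 = (625^1)^2 ≡ 625^2 = 390625 ≡ 58 (mod 1289)
625^4 = (625^2)^2 ≡ 58^2 = 3364 ≡ 786 (mod 1289)
625^8 = (625^4)^2 ≡ 786^2 = 617796 ≡ 365 (mod 1289)
625^16 = (625^8)^2 ≡ 365^2 = 133225 ≡ 458 (mod 1289)
625^32 = (625^16)^2 ≡ 458^2 = 209764 ≡ 946 (mod 1289)
625^37 = 625^32 · 625^4 · 625^1 ≡ 946 · 786 · 625 ≡ 619 (mod 1289).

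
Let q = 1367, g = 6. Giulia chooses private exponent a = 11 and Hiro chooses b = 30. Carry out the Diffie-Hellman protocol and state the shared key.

Hiro sends B = g^b mod q = 6^30 mod 1367.
6^1 ≡ 6 (mod 1367)
6^2 = (6^1)^2 ≡ 6^2 = 36 ≡ 36 (mod 1367)
6^4 = (6^2)^2 ≡ 36^2 = 1296 ≡ 1296 (mod 1367)
6^8 = (6^4)^2 ≡ 1296^2 = 1679616 ≡ 940 (mod 1367)
6^16 = (6^8)^2 ≡ 940^2 = 883600 ≡ 518 (mod 1367)
6^30 = 6^16 · 6^8 · 6^4 · 6^2 ≡ 518 · 940 · 1296 · 36 ≡ 1226 (mod 1367).
So B = 1226. Giulia then computes K = B^a mod q = 1226^11 mod 1367.
1226^1 ≡ 1226 (mod 1367)
1226^2 = (1226^1)^2 ≡ 1226^2 = 1503076 ≡ 743 (mod 1367)
1226^4 = (1226^2)^2 ≡ 743^2 = 552049 ≡ 1148 (mod 1367)
1226^8 = (1226^4)^2 ≡ 1148^2 = 1317904 ≡ 116 (mod 1367)
1226^11 = 1226^8 · 1226^2 · 1226^1 ≡ 116 · 743 · 1226 ≡ 122 (mod 1367).

122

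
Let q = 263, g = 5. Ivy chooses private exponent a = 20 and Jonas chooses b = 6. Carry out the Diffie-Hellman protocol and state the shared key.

100

Ivy sends A = g^a mod q = 5^20 mod 263.
5^1 ≡ 5 (mod 263)
5^2 = (5^1)^2 ≡ 5^2 = 25 ≡ 25 (mod 263)
5^4 = (5^2)^2 ≡ 25^2 = 625 ≡ 99 (mod 263)
5^8 = (5^4)^2 ≡ 99^2 = 9801 ≡ 70 (mod 263)
5^16 = (5^8)^2 ≡ 70^2 = 4900 ≡ 166 (mod 263)
5^20 = 5^16 · 5^4 ≡ 166 · 99 ≡ 128 (mod 263).
So A = 128. Jonas then computes K = A^b mod q = 128^6 mod 263.
128^1 ≡ 128 (mod 263)
128^2 = (128^1)^2 ≡ 128^2 = 16384 ≡ 78 (mod 263)
128^4 = (128^2)^2 ≡ 78^2 = 6084 ≡ 35 (mod 263)
128^6 = 128^4 · 128^2 ≡ 35 · 78 ≡ 100 (mod 263).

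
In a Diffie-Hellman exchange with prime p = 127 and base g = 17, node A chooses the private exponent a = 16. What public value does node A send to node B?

49

Public value = 17^16 (mod 127).
17^1 ≡ 17 (mod 127)
17^2 = (17^1)^2 ≡ 17^2 = 289 ≡ 35 (mod 127)
17^4 = (17^2)^2 ≡ 35^2 = 1225 ≡ 82 (mod 127)
17^8 = (17^4)^2 ≡ 82^2 = 6724 ≡ 120 (mod 127)
17^16 = (17^8)^2 ≡ 120^2 = 14400 ≡ 49 (mod 127)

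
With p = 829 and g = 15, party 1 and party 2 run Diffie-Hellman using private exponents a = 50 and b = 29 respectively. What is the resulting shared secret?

Party 1 sends A = g^a mod p = 15^50 mod 829.
15^1 ≡ 15 (mod 829)
15^2 = (15^1)^2 ≡ 15^2 = 225 ≡ 225 (mod 829)
15^4 = (15^2)^2 ≡ 225^2 = 50625 ≡ 56 (mod 829)
15^8 = (15^4)^2 ≡ 56^2 = 3136 ≡ 649 (mod 829)
15^16 = (15^8)^2 ≡ 649^2 = 421201 ≡ 69 (mod 829)
15^32 = (15^16)^2 ≡ 69^2 = 4761 ≡ 616 (mod 829)
15^50 = 15^32 · 15^16 · 15^2 ≡ 616 · 69 · 225 ≡ 56 (mod 829).
So A = 56. Party 2 then computes K = A^b mod p = 56^29 mod 829.
56^1 ≡ 56 (mod 829)
56^2 = (56^1)^2 ≡ 56^2 = 3136 ≡ 649 (mod 829)
56^4 = (56^2)^2 ≡ 649^2 = 421201 ≡ 69 (mod 829)
56^8 = (56^4)^2 ≡ 69^2 = 4761 ≡ 616 (mod 829)
56^16 = (56^8)^2 ≡ 616^2 = 379456 ≡ 603 (mod 829)
56^29 = 56^16 · 56^8 · 56^4 · 56^1 ≡ 603 · 616 · 69 · 56 ≡ 15 (mod 829).

15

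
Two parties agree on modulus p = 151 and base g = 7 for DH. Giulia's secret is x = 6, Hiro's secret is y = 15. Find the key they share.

Hiro sends B = g^y mod p = 7^15 mod 151.
7^1 ≡ 7 (mod 151)
7^2 = (7^1)^2 ≡ 7^2 = 49 ≡ 49 (mod 151)
7^4 = (7^2)^2 ≡ 49^2 = 2401 ≡ 136 (mod 151)
7^8 = (7^4)^2 ≡ 136^2 = 18496 ≡ 74 (mod 151)
7^15 = 7^8 · 7^4 · 7^2 · 7^1 ≡ 74 · 136 · 49 · 7 ≡ 92 (mod 151).
So B = 92. Giulia then computes K = B^x mod p = 92^6 mod 151.
92^1 ≡ 92 (mod 151)
92^2 = (92^1)^2 ≡ 92^2 = 8464 ≡ 8 (mod 151)
92^4 = (92^2)^2 ≡ 8^2 = 64 ≡ 64 (mod 151)
92^6 = 92^4 · 92^2 ≡ 64 · 8 ≡ 59 (mod 151).

59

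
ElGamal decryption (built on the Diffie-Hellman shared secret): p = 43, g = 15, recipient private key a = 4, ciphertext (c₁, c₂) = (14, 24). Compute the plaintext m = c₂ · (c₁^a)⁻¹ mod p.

Shared mask s = c₁^a mod p = 14^4 mod 43.
14^1 ≡ 14 (mod 43)
14^2 = (14^1)^2 ≡ 14^2 = 196 ≡ 24 (mod 43)
14^4 = (14^2)^2 ≡ 24^2 = 576 ≡ 17 (mod 43)
So s = 17; s⁻¹ ≡ 38 (mod 43).
m = c₂ · s⁻¹ mod 43 = 24 · 38 mod 43 = 9.

9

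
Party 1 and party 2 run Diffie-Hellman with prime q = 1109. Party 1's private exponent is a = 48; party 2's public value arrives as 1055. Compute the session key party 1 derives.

1045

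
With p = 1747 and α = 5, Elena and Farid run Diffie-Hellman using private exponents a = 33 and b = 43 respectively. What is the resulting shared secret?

Farid sends B = α^b mod p = 5^43 mod 1747.
5^1 ≡ 5 (mod 1747)
5^2 = (5^1)^2 ≡ 5^2 = 25 ≡ 25 (mod 1747)
5^4 = (5^2)^2 ≡ 25^2 = 625 ≡ 625 (mod 1747)
5^8 = (5^4)^2 ≡ 625^2 = 390625 ≡ 1044 (mod 1747)
5^16 = (5^8)^2 ≡ 1044^2 = 1089936 ≡ 1555 (mod 1747)
5^32 = (5^16)^2 ≡ 1555^2 = 2418025 ≡ 177 (mod 1747)
5^43 = 5^32 · 5^8 · 5^2 · 5^1 ≡ 177 · 1044 · 25 · 5 ≡ 1413 (mod 1747).
So B = 1413. Elena then computes K = B^a mod p = 1413^33 mod 1747.
1413^1 ≡ 1413 (mod 1747)
1413^2 = (1413^1)^2 ≡ 1413^2 = 1996569 ≡ 1495 (mod 1747)
1413^4 = (1413^2)^2 ≡ 1495^2 = 2235025 ≡ 612 (mod 1747)
1413^8 = (1413^4)^2 ≡ 612^2 = 374544 ≡ 686 (mod 1747)
1413^16 = (1413^8)^2 ≡ 686^2 = 470596 ≡ 653 (mod 1747)
1413^32 = (1413^16)^2 ≡ 653^2 = 426409 ≡ 141 (mod 1747)
1413^33 = 1413^32 · 1413^1 ≡ 141 · 1413 ≡ 75 (mod 1747).

75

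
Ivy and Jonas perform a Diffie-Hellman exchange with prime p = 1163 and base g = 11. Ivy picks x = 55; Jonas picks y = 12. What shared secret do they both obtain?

178

Ivy sends A = g^x mod p = 11^55 mod 1163.
11^1 ≡ 11 (mod 1163)
11^2 = (11^1)^2 ≡ 11^2 = 121 ≡ 121 (mod 1163)
11^4 = (11^2)^2 ≡ 121^2 = 14641 ≡ 685 (mod 1163)
11^8 = (11^4)^2 ≡ 685^2 = 469225 ≡ 536 (mod 1163)
11^16 = (11^8)^2 ≡ 536^2 = 287296 ≡ 35 (mod 1163)
11^32 = (11^16)^2 ≡ 35^2 = 1225 ≡ 62 (mod 1163)
11^55 = 11^32 · 11^16 · 11^4 · 11^2 · 11^1 ≡ 62 · 35 · 685 · 121 · 11 ≡ 751 (mod 1163).
So A = 751. Jonas then computes K = A^y mod p = 751^12 mod 1163.
751^1 ≡ 751 (mod 1163)
751^2 = (751^1)^2 ≡ 751^2 = 564001 ≡ 1109 (mod 1163)
751^4 = (751^2)^2 ≡ 1109^2 = 1229881 ≡ 590 (mod 1163)
751^8 = (751^4)^2 ≡ 590^2 = 348100 ≡ 363 (mod 1163)
751^12 = 751^8 · 751^4 ≡ 363 · 590 ≡ 178 (mod 1163).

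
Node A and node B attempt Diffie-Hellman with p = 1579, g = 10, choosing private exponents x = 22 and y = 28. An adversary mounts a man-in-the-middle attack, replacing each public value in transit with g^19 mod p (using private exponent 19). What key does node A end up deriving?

Node A receives an adversary's public value M = 10^19 mod 1579 instead of the honest one.
10^1 ≡ 10 (mod 1579)
10^2 = (10^1)^2 ≡ 10^2 = 100 ≡ 100 (mod 1579)
10^4 = (10^2)^2 ≡ 100^2 = 10000 ≡ 526 (mod 1579)
10^8 = (10^4)^2 ≡ 526^2 = 276676 ≡ 351 (mod 1579)
10^16 = (10^8)^2 ≡ 351^2 = 123201 ≡ 39 (mod 1579)
10^19 = 10^16 · 10^2 · 10^1 ≡ 39 · 100 · 10 ≡ 1104 (mod 1579).
So M = 1104. Node A computes K = M^22 mod 1579.
1104^1 ≡ 1104 (mod 1579)
1104^2 = (1104^1)^2 ≡ 1104^2 = 1218816 ≡ 1407 (mod 1579)
1104^4 = (1104^2)^2 ≡ 1407^2 = 1979649 ≡ 1162 (mod 1579)
1104^8 = (1104^4)^2 ≡ 1162^2 = 1350244 ≡ 199 (mod 1579)
1104^16 = (1104^8)^2 ≡ 199^2 = 39601 ≡ 126 (mod 1579)
1104^22 = 1104^16 · 1104^4 · 1104^2 ≡ 126 · 1162 · 1407 ≡ 607 (mod 1579).

607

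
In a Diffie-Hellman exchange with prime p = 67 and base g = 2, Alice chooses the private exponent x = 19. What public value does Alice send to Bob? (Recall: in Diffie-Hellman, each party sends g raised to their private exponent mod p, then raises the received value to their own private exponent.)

Public value = 2^19 (mod 67).
2^1 ≡ 2 (mod 67)
2^2 = (2^1)^2 ≡ 2^2 = 4 ≡ 4 (mod 67)
2^4 = (2^2)^2 ≡ 4^2 = 16 ≡ 16 (mod 67)
2^8 = (2^4)^2 ≡ 16^2 = 256 ≡ 55 (mod 67)
2^16 = (2^8)^2 ≡ 55^2 = 3025 ≡ 10 (mod 67)
2^19 = 2^16 · 2^2 · 2^1 ≡ 10 · 4 · 2 ≡ 13 (mod 67).

13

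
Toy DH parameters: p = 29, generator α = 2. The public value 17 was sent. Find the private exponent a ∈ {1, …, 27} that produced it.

21

Try successive powers of 2 modulo 29:
2^1 ≡ 2
2^2 ≡ 4
2^3 ≡ 8
2^4 ≡ 16
2^5 ≡ 3
2^6 ≡ 6
2^7 ≡ 12
2^8 ≡ 24
2^9 ≡ 19
2^10 ≡ 9
2^11 ≡ 18
2^12 ≡ 7
2^13 ≡ 14
2^14 ≡ 28
2^15 ≡ 27
2^16 ≡ 25
2^17 ≡ 21
2^18 ≡ 13
2^19 ≡ 26
2^20 ≡ 23
2^21 ≡ 17
Found: a = 21.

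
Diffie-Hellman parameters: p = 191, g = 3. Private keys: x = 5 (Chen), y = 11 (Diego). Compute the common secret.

Diego sends B = g^y mod p = 3^11 mod 191.
3^1 ≡ 3 (mod 191)
3^2 = (3^1)^2 ≡ 3^2 = 9 ≡ 9 (mod 191)
3^4 = (3^2)^2 ≡ 9^2 = 81 ≡ 81 (mod 191)
3^8 = (3^4)^2 ≡ 81^2 = 6561 ≡ 67 (mod 191)
3^11 = 3^8 · 3^2 · 3^1 ≡ 67 · 9 · 3 ≡ 90 (mod 191).
So B = 90. Chen then computes K = B^x mod p = 90^5 mod 191.
90^1 ≡ 90 (mod 191)
90^2 = (90^1)^2 ≡ 90^2 = 8100 ≡ 78 (mod 191)
90^4 = (90^2)^2 ≡ 78^2 = 6084 ≡ 163 (mod 191)
90^5 = 90^4 · 90^1 ≡ 163 · 90 ≡ 154 (mod 191).

154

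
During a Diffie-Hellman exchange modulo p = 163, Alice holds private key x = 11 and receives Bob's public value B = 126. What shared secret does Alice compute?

77

Shared key K = 126^11 mod 163.
126^1 ≡ 126 (mod 163)
126^2 = (126^1)^2 ≡ 126^2 = 15876 ≡ 65 (mod 163)
126^4 = (126^2)^2 ≡ 65^2 = 4225 ≡ 150 (mod 163)
126^8 = (126^4)^2 ≡ 150^2 = 22500 ≡ 6 (mod 163)
126^11 = 126^8 · 126^2 · 126^1 ≡ 6 · 65 · 126 ≡ 77 (mod 163).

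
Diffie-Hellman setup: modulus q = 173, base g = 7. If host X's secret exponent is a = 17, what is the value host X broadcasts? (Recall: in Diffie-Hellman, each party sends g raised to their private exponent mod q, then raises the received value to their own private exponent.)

30

Public value = 7^17 mod 173.
7^1 ≡ 7 (mod 173)
7^2 = (7^1)^2 ≡ 7^2 = 49 ≡ 49 (mod 173)
7^4 = (7^2)^2 ≡ 49^2 = 2401 ≡ 152 (mod 173)
7^8 = (7^4)^2 ≡ 152^2 = 23104 ≡ 95 (mod 173)
7^16 = (7^8)^2 ≡ 95^2 = 9025 ≡ 29 (mod 173)
7^17 = 7^16 · 7^1 ≡ 29 · 7 ≡ 30 (mod 173).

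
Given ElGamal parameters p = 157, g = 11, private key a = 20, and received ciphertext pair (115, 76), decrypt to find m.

13

Shared mask s = c₁^a mod p = 115^20 mod 157.
115^1 ≡ 115 (mod 157)
115^2 = (115^1)^2 ≡ 115^2 = 13225 ≡ 37 (mod 157)
115^4 = (115^2)^2 ≡ 37^2 = 1369 ≡ 113 (mod 157)
115^8 = (115^4)^2 ≡ 113^2 = 12769 ≡ 52 (mod 157)
115^16 = (115^8)^2 ≡ 52^2 = 2704 ≡ 35 (mod 157)
115^20 = 115^16 · 115^4 ≡ 35 · 113 ≡ 30 (mod 157).
So s = 30; s⁻¹ ≡ 89 (mod 157).
m = c₂ · s⁻¹ mod 157 = 76 · 89 mod 157 = 13.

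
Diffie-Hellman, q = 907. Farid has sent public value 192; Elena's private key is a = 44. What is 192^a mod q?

353

Shared key K = 192^44 mod 907.
192^1 ≡ 192 (mod 907)
192^2 = (192^1)^2 ≡ 192^2 = 36864 ≡ 584 (mod 907)
192^4 = (192^2)^2 ≡ 584^2 = 341056 ≡ 24 (mod 907)
192^8 = (192^4)^2 ≡ 24^2 = 576 ≡ 576 (mod 907)
192^16 = (192^8)^2 ≡ 576^2 = 331776 ≡ 721 (mod 907)
192^32 = (192^16)^2 ≡ 721^2 = 519841 ≡ 130 (mod 907)
192^44 = 192^32 · 192^8 · 192^4 ≡ 130 · 576 · 24 ≡ 353 (mod 907).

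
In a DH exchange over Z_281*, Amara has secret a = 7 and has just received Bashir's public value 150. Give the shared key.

Shared key K = 150^7 mod 281.
150^1 ≡ 150 (mod 281)
150^2 = (150^1)^2 ≡ 150^2 = 22500 ≡ 20 (mod 281)
150^4 = (150^2)^2 ≡ 20^2 = 400 ≡ 119 (mod 281)
150^7 = 150^4 · 150^2 · 150^1 ≡ 119 · 20 · 150 ≡ 130 (mod 281).

130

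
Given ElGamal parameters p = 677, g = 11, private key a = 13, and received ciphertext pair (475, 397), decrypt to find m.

Shared mask s = c₁^a mod p = 475^13 mod 677.
475^1 ≡ 475 (mod 677)
475^2 = (475^1)^2 ≡ 475^2 = 225625 ≡ 184 (mod 677)
475^4 = (475^2)^2 ≡ 184^2 = 33856 ≡ 6 (mod 677)
475^8 = (475^4)^2 ≡ 6^2 = 36 ≡ 36 (mod 677)
475^13 = 475^8 · 475^4 · 475^1 ≡ 36 · 6 · 475 ≡ 373 (mod 677).
So s = 373; s⁻¹ ≡ 314 (mod 677).
m = c₂ · s⁻¹ mod 677 = 397 · 314 mod 677 = 90.

90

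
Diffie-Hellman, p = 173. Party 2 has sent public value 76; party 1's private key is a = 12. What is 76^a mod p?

Shared key K = 76^12 mod 173.
76^1 ≡ 76 (mod 173)
76^2 = (76^1)^2 ≡ 76^2 = 5776 ≡ 67 (mod 173)
76^4 = (76^2)^2 ≡ 67^2 = 4489 ≡ 164 (mod 173)
76^8 = (76^4)^2 ≡ 164^2 = 26896 ≡ 81 (mod 173)
76^12 = 76^8 · 76^4 ≡ 81 · 164 ≡ 136 (mod 173).

136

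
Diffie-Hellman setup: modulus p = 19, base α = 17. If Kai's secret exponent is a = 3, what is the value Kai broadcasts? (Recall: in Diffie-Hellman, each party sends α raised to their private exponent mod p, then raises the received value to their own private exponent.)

11

Public value = 17^3 mod 19.
17^1 ≡ 17 (mod 19)
17^2 = (17^1)^2 ≡ 17^2 = 289 ≡ 4 (mod 19)
17^3 = 17^2 · 17^1 ≡ 4 · 17 ≡ 11 (mod 19).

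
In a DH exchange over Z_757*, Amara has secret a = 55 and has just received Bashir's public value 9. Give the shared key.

9

Shared key K = 9^55 mod 757.
9^1 ≡ 9 (mod 757)
9^2 = (9^1)^2 ≡ 9^2 = 81 ≡ 81 (mod 757)
9^4 = (9^2)^2 ≡ 81^2 = 6561 ≡ 505 (mod 757)
9^8 = (9^4)^2 ≡ 505^2 = 255025 ≡ 673 (mod 757)
9^16 = (9^8)^2 ≡ 673^2 = 452929 ≡ 243 (mod 757)
9^32 = (9^16)^2 ≡ 243^2 = 59049 ≡ 3 (mod 757)
9^55 = 9^32 · 9^16 · 9^4 · 9^2 · 9^1 ≡ 3 · 243 · 505 · 81 · 9 ≡ 9 (mod 757).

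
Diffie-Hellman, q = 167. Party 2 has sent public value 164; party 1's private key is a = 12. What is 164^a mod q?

47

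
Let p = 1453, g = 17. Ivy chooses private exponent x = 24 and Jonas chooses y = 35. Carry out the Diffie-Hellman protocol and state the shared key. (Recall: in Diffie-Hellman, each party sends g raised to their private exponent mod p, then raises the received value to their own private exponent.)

Ivy sends A = g^x mod p = 17^24 mod 1453.
17^1 ≡ 17 (mod 1453)
17^2 = (17^1)^2 ≡ 17^2 = 289 ≡ 289 (mod 1453)
17^4 = (17^2)^2 ≡ 289^2 = 83521 ≡ 700 (mod 1453)
17^8 = (17^4)^2 ≡ 700^2 = 490000 ≡ 339 (mod 1453)
17^16 = (17^8)^2 ≡ 339^2 = 114921 ≡ 134 (mod 1453)
17^24 = 17^16 · 17^8 ≡ 134 · 339 ≡ 383 (mod 1453).
So A = 383. Jonas then computes K = A^y mod p = 383^35 mod 1453.
383^1 ≡ 383 (mod 1453)
383^2 = (383^1)^2 ≡ 383^2 = 146689 ≡ 1389 (mod 1453)
383^4 = (383^2)^2 ≡ 1389^2 = 1929321 ≡ 1190 (mod 1453)
383^8 = (383^4)^2 ≡ 1190^2 = 1416100 ≡ 878 (mod 1453)
383^16 = (383^8)^2 ≡ 878^2 = 770884 ≡ 794 (mod 1453)
383^32 = (383^16)^2 ≡ 794^2 = 630436 ≡ 1287 (mod 1453)
383^35 = 383^32 · 383^2 · 383^1 ≡ 1287 · 1389 · 383 ≡ 592 (mod 1453).

592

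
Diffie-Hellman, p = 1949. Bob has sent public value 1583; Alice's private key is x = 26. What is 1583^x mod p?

1144

Shared key K = 1583^26 mod 1949.
1583^1 ≡ 1583 (mod 1949)
1583^2 = (1583^1)^2 ≡ 1583^2 = 2505889 ≡ 1424 (mod 1949)
1583^4 = (1583^2)^2 ≡ 1424^2 = 2027776 ≡ 816 (mod 1949)
1583^8 = (1583^4)^2 ≡ 816^2 = 665856 ≡ 1247 (mod 1949)
1583^16 = (1583^8)^2 ≡ 1247^2 = 1555009 ≡ 1656 (mod 1949)
1583^26 = 1583^16 · 1583^8 · 1583^2 ≡ 1656 · 1247 · 1424 ≡ 1144 (mod 1949).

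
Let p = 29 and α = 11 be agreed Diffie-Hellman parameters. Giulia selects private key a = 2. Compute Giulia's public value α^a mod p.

5

Public value = 11^2 mod 29.
11^1 ≡ 11 (mod 29)
11^2 = (11^1)^2 ≡ 11^2 = 121 ≡ 5 (mod 29)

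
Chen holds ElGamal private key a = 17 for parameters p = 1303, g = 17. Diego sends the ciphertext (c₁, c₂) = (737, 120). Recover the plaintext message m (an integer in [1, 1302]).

Shared mask s = c₁^a mod p = 737^17 mod 1303.
737^1 ≡ 737 (mod 1303)
737^2 = (737^1)^2 ≡ 737^2 = 543169 ≡ 1121 (mod 1303)
737^4 = (737^2)^2 ≡ 1121^2 = 1256641 ≡ 549 (mod 1303)
737^8 = (737^4)^2 ≡ 549^2 = 301401 ≡ 408 (mod 1303)
737^16 = (737^8)^2 ≡ 408^2 = 166464 ≡ 983 (mod 1303)
737^17 = 737^16 · 737^1 ≡ 983 · 737 ≡ 3 (mod 1303).
So s = 3; s⁻¹ ≡ 869 (mod 1303).
m = c₂ · s⁻¹ mod 1303 = 120 · 869 mod 1303 = 40.

40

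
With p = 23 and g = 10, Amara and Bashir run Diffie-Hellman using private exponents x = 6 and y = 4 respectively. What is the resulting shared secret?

8

Bashir sends B = g^y mod p = 10^4 mod 23.
10^1 ≡ 10 (mod 23)
10^2 = (10^1)^2 ≡ 10^2 = 100 ≡ 8 (mod 23)
10^4 = (10^2)^2 ≡ 8^2 = 64 ≡ 18 (mod 23)
So B = 18. Amara then computes K = B^x mod p = 18^6 mod 23.
18^1 ≡ 18 (mod 23)
18^2 = (18^1)^2 ≡ 18^2 = 324 ≡ 2 (mod 23)
18^4 = (18^2)^2 ≡ 2^2 = 4 ≡ 4 (mod 23)
18^6 = 18^4 · 18^2 ≡ 4 · 2 ≡ 8 (mod 23).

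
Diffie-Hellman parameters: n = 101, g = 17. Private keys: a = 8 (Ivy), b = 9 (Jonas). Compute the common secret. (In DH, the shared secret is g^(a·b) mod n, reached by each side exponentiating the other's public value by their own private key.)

87

Jonas sends B = g^b mod n = 17^9 mod 101.
17^1 ≡ 17 (mod 101)
17^2 = (17^1)^2 ≡ 17^2 = 289 ≡ 87 (mod 101)
17^4 = (17^2)^2 ≡ 87^2 = 7569 ≡ 95 (mod 101)
17^8 = (17^4)^2 ≡ 95^2 = 9025 ≡ 36 (mod 101)
17^9 = 17^8 · 17^1 ≡ 36 · 17 ≡ 6 (mod 101).
So B = 6. Ivy then computes K = B^a mod n = 6^8 mod 101.
6^1 ≡ 6 (mod 101)
6^2 = (6^1)^2 ≡ 6^2 = 36 ≡ 36 (mod 101)
6^4 = (6^2)^2 ≡ 36^2 = 1296 ≡ 84 (mod 101)
6^8 = (6^4)^2 ≡ 84^2 = 7056 ≡ 87 (mod 101)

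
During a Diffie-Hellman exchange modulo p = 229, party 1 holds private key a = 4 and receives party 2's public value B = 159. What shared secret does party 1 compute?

Shared key K = 159^4 mod 229.
159^1 ≡ 159 (mod 229)
159^2 = (159^1)^2 ≡ 159^2 = 25281 ≡ 91 (mod 229)
159^4 = (159^2)^2 ≡ 91^2 = 8281 ≡ 37 (mod 229)

37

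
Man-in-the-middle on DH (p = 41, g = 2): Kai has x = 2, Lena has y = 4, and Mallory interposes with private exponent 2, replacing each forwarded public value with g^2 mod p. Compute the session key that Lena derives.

10

Lena receives Mallory's public value M = 2^2 mod 41 instead of the honest one.
2^1 ≡ 2 (mod 41)
2^2 = (2^1)^2 ≡ 2^2 = 4 ≡ 4 (mod 41)
So M = 4. Lena computes K = M^4 mod 41.
4^1 ≡ 4 (mod 41)
4^2 = (4^1)^2 ≡ 4^2 = 16 ≡ 16 (mod 41)
4^4 = (4^2)^2 ≡ 16^2 = 256 ≡ 10 (mod 41)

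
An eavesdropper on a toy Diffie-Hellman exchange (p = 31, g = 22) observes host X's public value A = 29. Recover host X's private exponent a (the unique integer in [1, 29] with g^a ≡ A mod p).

27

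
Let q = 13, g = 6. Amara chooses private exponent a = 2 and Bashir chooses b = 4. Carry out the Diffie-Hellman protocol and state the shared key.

Bashir sends B = g^b mod q = 6^4 mod 13.
6^1 ≡ 6 (mod 13)
6^2 = (6^1)^2 ≡ 6^2 = 36 ≡ 10 (mod 13)
6^4 = (6^2)^2 ≡ 10^2 = 100 ≡ 9 (mod 13)
So B = 9. Amara then computes K = B^a mod q = 9^2 mod 13.
9^1 ≡ 9 (mod 13)
9^2 = (9^1)^2 ≡ 9^2 = 81 ≡ 3 (mod 13)

3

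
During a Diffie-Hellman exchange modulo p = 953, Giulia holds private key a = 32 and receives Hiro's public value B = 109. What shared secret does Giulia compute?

Shared key K = 109^32 mod 953.
109^1 ≡ 109 (mod 953)
109^2 = (109^1)^2 ≡ 109^2 = 11881 ≡ 445 (mod 953)
109^4 = (109^2)^2 ≡ 445^2 = 198025 ≡ 754 (mod 953)
109^8 = (109^4)^2 ≡ 754^2 = 568516 ≡ 528 (mod 953)
109^16 = (109^8)^2 ≡ 528^2 = 278784 ≡ 508 (mod 953)
109^32 = (109^16)^2 ≡ 508^2 = 258064 ≡ 754 (mod 953)

754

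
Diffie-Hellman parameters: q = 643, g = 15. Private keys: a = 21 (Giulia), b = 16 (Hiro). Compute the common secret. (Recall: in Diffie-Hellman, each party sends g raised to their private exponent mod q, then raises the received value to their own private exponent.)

Hiro sends B = g^b mod q = 15^16 mod 643.
15^1 ≡ 15 (mod 643)
15^2 = (15^1)^2 ≡ 15^2 = 225 ≡ 225 (mod 643)
15^4 = (15^2)^2 ≡ 225^2 = 50625 ≡ 471 (mod 643)
15^8 = (15^4)^2 ≡ 471^2 = 221841 ≡ 6 (mod 643)
15^16 = (15^8)^2 ≡ 6^2 = 36 ≡ 36 (mod 643)
So B = 36. Giulia then computes K = B^a mod q = 36^21 mod 643.
36^1 ≡ 36 (mod 643)
36^2 = (36^1)^2 ≡ 36^2 = 1296 ≡ 10 (mod 643)
36^4 = (36^2)^2 ≡ 10^2 = 100 ≡ 100 (mod 643)
36^8 = (36^4)^2 ≡ 100^2 = 10000 ≡ 355 (mod 643)
36^16 = (36^8)^2 ≡ 355^2 = 126025 ≡ 640 (mod 643)
36^21 = 36^16 · 36^4 · 36^1 ≡ 640 · 100 · 36 ≡ 131 (mod 643).

131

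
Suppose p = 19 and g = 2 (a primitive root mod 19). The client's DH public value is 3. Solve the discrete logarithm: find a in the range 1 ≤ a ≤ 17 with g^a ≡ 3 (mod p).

13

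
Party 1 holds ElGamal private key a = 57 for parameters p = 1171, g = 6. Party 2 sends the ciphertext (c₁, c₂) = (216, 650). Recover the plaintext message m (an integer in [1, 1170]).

Shared mask s = c₁^a mod p = 216^57 mod 1171.
216^1 ≡ 216 (mod 1171)
216^2 = (216^1)^2 ≡ 216^2 = 46656 ≡ 987 (mod 1171)
216^4 = (216^2)^2 ≡ 987^2 = 974169 ≡ 1068 (mod 1171)
216^8 = (216^4)^2 ≡ 1068^2 = 1140624 ≡ 70 (mod 1171)
216^16 = (216^8)^2 ≡ 70^2 = 4900 ≡ 216 (mod 1171)
216^32 = (216^16)^2 ≡ 216^2 = 46656 ≡ 987 (mod 1171)
216^57 = 216^32 · 216^16 · 216^8 · 216^1 ≡ 987 · 216 · 70 · 216 ≡ 987 (mod 1171).
So s = 987; s⁻¹ ≡ 70 (mod 1171).
m = c₂ · s⁻¹ mod 1171 = 650 · 70 mod 1171 = 1002.

1002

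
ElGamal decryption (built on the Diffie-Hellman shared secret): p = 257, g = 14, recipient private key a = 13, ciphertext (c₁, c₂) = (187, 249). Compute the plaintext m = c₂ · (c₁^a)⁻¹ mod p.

Shared mask s = c₁^a mod p = 187^13 mod 257.
187^1 ≡ 187 (mod 257)
187^2 = (187^1)^2 ≡ 187^2 = 34969 ≡ 17 (mod 257)
187^4 = (187^2)^2 ≡ 17^2 = 289 ≡ 32 (mod 257)
187^8 = (187^4)^2 ≡ 32^2 = 1024 ≡ 253 (mod 257)
187^13 = 187^8 · 187^4 · 187^1 ≡ 253 · 32 · 187 ≡ 222 (mod 257).
So s = 222; s⁻¹ ≡ 22 (mod 257).
m = c₂ · s⁻¹ mod 257 = 249 · 22 mod 257 = 81.

81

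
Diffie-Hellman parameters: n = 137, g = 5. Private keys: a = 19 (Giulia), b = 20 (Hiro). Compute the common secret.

15

Hiro sends B = g^b mod n = 5^20 mod 137.
5^1 ≡ 5 (mod 137)
5^2 = (5^1)^2 ≡ 5^2 = 25 ≡ 25 (mod 137)
5^4 = (5^2)^2 ≡ 25^2 = 625 ≡ 77 (mod 137)
5^8 = (5^4)^2 ≡ 77^2 = 5929 ≡ 38 (mod 137)
5^16 = (5^8)^2 ≡ 38^2 = 1444 ≡ 74 (mod 137)
5^20 = 5^16 · 5^4 ≡ 74 · 77 ≡ 81 (mod 137).
So B = 81. Giulia then computes K = B^a mod n = 81^19 mod 137.
81^1 ≡ 81 (mod 137)
81^2 = (81^1)^2 ≡ 81^2 = 6561 ≡ 122 (mod 137)
81^4 = (81^2)^2 ≡ 122^2 = 14884 ≡ 88 (mod 137)
81^8 = (81^4)^2 ≡ 88^2 = 7744 ≡ 72 (mod 137)
81^16 = (81^8)^2 ≡ 72^2 = 5184 ≡ 115 (mod 137)
81^19 = 81^16 · 81^2 · 81^1 ≡ 115 · 122 · 81 ≡ 15 (mod 137).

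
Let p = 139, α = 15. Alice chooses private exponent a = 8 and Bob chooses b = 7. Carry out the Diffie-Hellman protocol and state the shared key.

Bob sends B = α^b mod p = 15^7 mod 139.
15^1 ≡ 15 (mod 139)
15^2 = (15^1)^2 ≡ 15^2 = 225 ≡ 86 (mod 139)
15^4 = (15^2)^2 ≡ 86^2 = 7396 ≡ 29 (mod 139)
15^7 = 15^4 · 15^2 · 15^1 ≡ 29 · 86 · 15 ≡ 19 (mod 139).
So B = 19. Alice then computes K = B^a mod p = 19^8 mod 139.
19^1 ≡ 19 (mod 139)
19^2 = (19^1)^2 ≡ 19^2 = 361 ≡ 83 (mod 139)
19^4 = (19^2)^2 ≡ 83^2 = 6889 ≡ 78 (mod 139)
19^8 = (19^4)^2 ≡ 78^2 = 6084 ≡ 107 (mod 139)

107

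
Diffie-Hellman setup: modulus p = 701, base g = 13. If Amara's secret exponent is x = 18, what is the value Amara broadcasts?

387

Public value = 13^18 mod 701.
13^1 ≡ 13 (mod 701)
13^2 = (13^1)^2 ≡ 13^2 = 169 ≡ 169 (mod 701)
13^4 = (13^2)^2 ≡ 169^2 = 28561 ≡ 521 (mod 701)
13^8 = (13^4)^2 ≡ 521^2 = 271441 ≡ 154 (mod 701)
13^16 = (13^8)^2 ≡ 154^2 = 23716 ≡ 583 (mod 701)
13^18 = 13^16 · 13^2 ≡ 583 · 169 ≡ 387 (mod 701).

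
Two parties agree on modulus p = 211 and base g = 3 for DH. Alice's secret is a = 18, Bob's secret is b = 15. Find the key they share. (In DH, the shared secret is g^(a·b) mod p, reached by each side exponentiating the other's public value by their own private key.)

123

Bob sends B = g^b mod p = 3^15 mod 211.
3^1 ≡ 3 (mod 211)
3^2 = (3^1)^2 ≡ 3^2 = 9 ≡ 9 (mod 211)
3^4 = (3^2)^2 ≡ 9^2 = 81 ≡ 81 (mod 211)
3^8 = (3^4)^2 ≡ 81^2 = 6561 ≡ 20 (mod 211)
3^15 = 3^8 · 3^4 · 3^2 · 3^1 ≡ 20 · 81 · 9 · 3 ≡ 63 (mod 211).
So B = 63. Alice then computes K = B^a mod p = 63^18 mod 211.
63^1 ≡ 63 (mod 211)
63^2 = (63^1)^2 ≡ 63^2 = 3969 ≡ 171 (mod 211)
63^4 = (63^2)^2 ≡ 171^2 = 29241 ≡ 123 (mod 211)
63^8 = (63^4)^2 ≡ 123^2 = 15129 ≡ 148 (mod 211)
63^16 = (63^8)^2 ≡ 148^2 = 21904 ≡ 171 (mod 211)
63^18 = 63^16 · 63^2 ≡ 171 · 171 ≡ 123 (mod 211).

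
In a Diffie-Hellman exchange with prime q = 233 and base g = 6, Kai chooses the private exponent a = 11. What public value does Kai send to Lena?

Public value = 6^11 (mod 233).
6^1 ≡ 6 (mod 233)
6^2 = (6^1)^2 ≡ 6^2 = 36 ≡ 36 (mod 233)
6^4 = (6^2)^2 ≡ 36^2 = 1296 ≡ 131 (mod 233)
6^8 = (6^4)^2 ≡ 131^2 = 17161 ≡ 152 (mod 233)
6^11 = 6^8 · 6^2 · 6^1 ≡ 152 · 36 · 6 ≡ 212 (mod 233).

212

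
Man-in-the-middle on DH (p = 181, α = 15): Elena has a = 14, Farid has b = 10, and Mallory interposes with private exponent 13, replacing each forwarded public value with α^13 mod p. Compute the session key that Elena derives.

44

Elena receives Mallory's public value M = 15^13 mod 181 instead of the honest one.
15^1 ≡ 15 (mod 181)
15^2 = (15^1)^2 ≡ 15^2 = 225 ≡ 44 (mod 181)
15^4 = (15^2)^2 ≡ 44^2 = 1936 ≡ 126 (mod 181)
15^8 = (15^4)^2 ≡ 126^2 = 15876 ≡ 129 (mod 181)
15^13 = 15^8 · 15^4 · 15^1 ≡ 129 · 126 · 15 ≡ 3 (mod 181).
So M = 3. Elena computes K = M^14 mod 181.
3^1 ≡ 3 (mod 181)
3^2 = (3^1)^2 ≡ 3^2 = 9 ≡ 9 (mod 181)
3^4 = (3^2)^2 ≡ 9^2 = 81 ≡ 81 (mod 181)
3^8 = (3^4)^2 ≡ 81^2 = 6561 ≡ 45 (mod 181)
3^14 = 3^8 · 3^4 · 3^2 ≡ 45 · 81 · 9 ≡ 44 (mod 181).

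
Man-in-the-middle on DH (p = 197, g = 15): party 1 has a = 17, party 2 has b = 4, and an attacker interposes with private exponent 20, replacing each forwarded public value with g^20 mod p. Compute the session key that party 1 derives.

Party 1 receives an attacker's public value M = 15^20 mod 197 instead of the honest one.
15^1 ≡ 15 (mod 197)
15^2 = (15^1)^2 ≡ 15^2 = 225 ≡ 28 (mod 197)
15^4 = (15^2)^2 ≡ 28^2 = 784 ≡ 193 (mod 197)
15^8 = (15^4)^2 ≡ 193^2 = 37249 ≡ 16 (mod 197)
15^16 = (15^8)^2 ≡ 16^2 = 256 ≡ 59 (mod 197)
15^20 = 15^16 · 15^4 ≡ 59 · 193 ≡ 158 (mod 197).
So M = 158. Party 1 computes K = M^17 mod 197.
158^1 ≡ 158 (mod 197)
158^2 = (158^1)^2 ≡ 158^2 = 24964 ≡ 142 (mod 197)
158^4 = (158^2)^2 ≡ 142^2 = 20164 ≡ 70 (mod 197)
158^8 = (158^4)^2 ≡ 70^2 = 4900 ≡ 172 (mod 197)
158^16 = (158^8)^2 ≡ 172^2 = 29584 ≡ 34 (mod 197)
158^17 = 158^16 · 158^1 ≡ 34 · 158 ≡ 53 (mod 197).

53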